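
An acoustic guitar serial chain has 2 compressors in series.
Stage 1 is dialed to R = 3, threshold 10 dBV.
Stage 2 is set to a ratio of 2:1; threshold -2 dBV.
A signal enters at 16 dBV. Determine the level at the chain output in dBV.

5 dBV

Stage 1: 16 dBV is 6 dB over 10 dBV; at 3:1 that becomes 2 dB over, giving 12 dBV.
Stage 2: overshoot 14 dB → 14/2 = 7 dB → 5 dBV.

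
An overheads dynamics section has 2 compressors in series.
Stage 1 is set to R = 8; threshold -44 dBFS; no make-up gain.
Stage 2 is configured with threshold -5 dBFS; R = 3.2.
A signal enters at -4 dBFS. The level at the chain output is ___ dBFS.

-39 dBFS

Stage 1: overshoot 40 dB → 40/8 = 5 dB → -39 dBFS.
Stage 2: -39 dBFS is at or below the -5 dBFS threshold — no compression; output -39 dBFS.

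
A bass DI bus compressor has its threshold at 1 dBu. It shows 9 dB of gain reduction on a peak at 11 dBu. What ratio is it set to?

Input overshoot = 11 − 1 = 10 dB.
Output overshoot = 10 − 9 = 1 dB.
Ratio = input overshoot / output overshoot = 10 / 1 = 10.

10:1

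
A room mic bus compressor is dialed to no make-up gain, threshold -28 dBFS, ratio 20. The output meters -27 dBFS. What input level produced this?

-8 dBFS

That's 1 dB above the -28 dBFS threshold.
Undo the ratio: input overshoot = 1 × 20 = 20 dB, giving input = -8 dBFS.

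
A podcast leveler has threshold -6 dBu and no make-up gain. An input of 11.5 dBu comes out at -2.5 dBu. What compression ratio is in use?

5:1

Input overshoot = 11.5 − (-6) = 17.5 dB; output overshoot = -2.5 − (-6) = 3.5 dB.
Ratio = 17.5 / 3.5 = 5.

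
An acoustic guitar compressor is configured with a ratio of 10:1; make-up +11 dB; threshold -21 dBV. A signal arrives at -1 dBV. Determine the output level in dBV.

-8 dBV

The input is 20 dB above the -21 dBV threshold.
At 10:1 the overshoot is divided by 10, leaving 2 dB above threshold.
Output = -21 + 2 = -19 dBV; make-up adds 11 dB, giving -8 dBV.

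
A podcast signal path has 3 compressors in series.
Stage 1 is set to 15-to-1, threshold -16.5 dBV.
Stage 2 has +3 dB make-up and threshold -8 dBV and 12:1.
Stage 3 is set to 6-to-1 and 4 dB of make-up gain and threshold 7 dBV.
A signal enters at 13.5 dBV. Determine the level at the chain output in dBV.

-7.5 dBV

Stage 1: overshoot 30 dB → 30/15 = 2 dB → -14.5 dBV.
Stage 2: -14.5 dBV is at or below the -8 dBV threshold — no compression; make-up brings it to -11.5 dBV.
Stage 3: -11.5 dBV ≤ 7 dBV, so stage 3 doesn't engage; make-up brings it to -7.5 dBV.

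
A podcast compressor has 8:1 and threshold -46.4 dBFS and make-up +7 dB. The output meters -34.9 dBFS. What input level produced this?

-10.4 dBFS

Remove make-up: -34.9 − 7 = -41.9 dBFS.
The compressed level sits -41.9 − (-46.4) = 4.5 dB over threshold.
Input overshoot = R × output overshoot = 36 dB → input = -46.4 + 36 = -10.4 dBFS.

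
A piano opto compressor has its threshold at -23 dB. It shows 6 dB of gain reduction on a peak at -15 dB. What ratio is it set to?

Input overshoot = -15 − (-23) = 8 dB.
Output overshoot = 8 − 6 = 2 dB.
Ratio = input overshoot / output overshoot = 8 / 2 = 4.

4:1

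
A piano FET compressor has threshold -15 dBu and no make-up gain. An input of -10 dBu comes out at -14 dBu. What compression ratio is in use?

Input overshoot = -10 − (-15) = 5 dB; output overshoot = -14 − (-15) = 1 dB.
Ratio = 5 / 1 = 5.

5:1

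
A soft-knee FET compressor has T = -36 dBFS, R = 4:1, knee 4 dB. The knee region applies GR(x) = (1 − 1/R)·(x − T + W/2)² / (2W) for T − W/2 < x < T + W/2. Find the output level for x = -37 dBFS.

x − T + W/2 = -37 − (-36) + 2 = 1.
GR = (1 − 1/4) × 1² / 8 = 0.75 × 1 / 8 = 0.09375 dB.
Output = -37 − 0.09375 = -37.09375 dBFS.

-37.09375 dBFS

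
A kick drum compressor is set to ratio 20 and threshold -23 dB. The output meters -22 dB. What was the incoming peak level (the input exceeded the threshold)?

Post-compression overshoot = -22 − (-23) = 1 dB.
Before 20:1 compression the overshoot was 1 × 20 = 20 dB, so input = -23 + 20 = -3 dB.

-3 dB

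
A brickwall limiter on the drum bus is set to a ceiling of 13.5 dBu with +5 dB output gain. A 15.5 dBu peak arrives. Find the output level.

18.5 dBu

A brickwall limiter is an ∞:1 compressor: any input above the ceiling is clamped to 13.5 dBu.
Output gain then adds 5 dB: 13.5 + 5 = 18.5 dBu.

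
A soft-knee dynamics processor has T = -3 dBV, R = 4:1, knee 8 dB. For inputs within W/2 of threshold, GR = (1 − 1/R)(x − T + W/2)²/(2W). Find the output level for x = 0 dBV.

x − T + W/2 = 0 − (-3) + 4 = 7.
GR = (1 − 1/4) × 7² / 16 = 0.75 × 49 / 16 = 2.296875 dB.
Output = 0 − 2.296875 = -2.296875 dBV.

-2.296875 dBV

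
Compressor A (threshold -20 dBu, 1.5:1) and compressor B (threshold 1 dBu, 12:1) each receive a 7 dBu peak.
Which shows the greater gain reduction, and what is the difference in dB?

A, by 3.5 dB

A: overshoot 27 dB → output overshoot 18 dB → GR 9 dB.
B: overshoot 6 dB → output overshoot 0.5 dB → GR 5.5 dB.
A reduces 3.5 dB more.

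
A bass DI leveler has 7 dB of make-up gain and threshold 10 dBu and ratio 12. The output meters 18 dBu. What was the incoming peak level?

Before make-up, the level was 18 − 7 = 11 dBu.
That's 1 dB above the 10 dBu threshold.
Input overshoot = R × output overshoot = 12 dB → input = 10 + 12 = 22 dBu.

22 dBu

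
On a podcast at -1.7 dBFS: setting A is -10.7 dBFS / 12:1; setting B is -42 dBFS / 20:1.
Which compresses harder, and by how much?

A: overshoot 9 dB → output overshoot 0.75 dB → GR 8.25 dB.
B: overshoot 40.3 dB → output overshoot 2.015 dB → GR 38.285 dB.
B reduces 30.035 dB more.

B, by 30.035 dB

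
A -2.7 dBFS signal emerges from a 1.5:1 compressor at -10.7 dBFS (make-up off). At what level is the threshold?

Input is 24 dB above T (since output overshoot × R = input overshoot: (-10.7 − T)·1.5 = -2.7 − T gives T = -26.7 dBFS).
Check: -26.7 + (-2.7 − (-26.7))/1.5 = -26.7 + 16 = -10.7 dBFS. ✓

-26.7 dBFS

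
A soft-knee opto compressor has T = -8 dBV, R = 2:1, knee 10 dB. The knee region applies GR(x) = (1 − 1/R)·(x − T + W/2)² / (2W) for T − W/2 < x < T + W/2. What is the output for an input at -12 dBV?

-12.025 dBV

x − T + W/2 = -12 − (-8) + 5 = 1.
GR = (1 − 1/2) × 1² / 20 = 0.5 × 1 / 20 = 0.025 dB.
Output = -12 − 0.025 = -12.025 dBV.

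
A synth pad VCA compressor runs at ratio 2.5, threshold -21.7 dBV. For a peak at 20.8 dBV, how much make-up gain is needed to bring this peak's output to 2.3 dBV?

Overshoot 42.5 dB → 42.5/2.5 = 17 dB after compression, so the compressed level is -21.7 + 17 = -4.7 dBV.
Make-up = target − compressed = 2.3 − (-4.7) = 7 dB.

7 dB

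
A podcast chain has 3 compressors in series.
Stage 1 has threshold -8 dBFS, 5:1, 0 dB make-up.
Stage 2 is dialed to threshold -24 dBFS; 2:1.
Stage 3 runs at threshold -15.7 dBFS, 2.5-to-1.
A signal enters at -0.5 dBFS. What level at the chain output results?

-15.52 dBFS

Stage 1: overshoot 7.5 dB → 7.5/5 = 1.5 dB → -6.5 dBFS.
Stage 2: -6.5 dBFS is 17.5 dB over -24 dBFS; at 2:1 that becomes 8.75 dB over, giving -15.25 dBFS.
Stage 3: -15.25 dBFS is 0.45 dB over -15.7 dBFS; at 2.5:1 that becomes 0.18 dB over, giving -15.52 dBFS.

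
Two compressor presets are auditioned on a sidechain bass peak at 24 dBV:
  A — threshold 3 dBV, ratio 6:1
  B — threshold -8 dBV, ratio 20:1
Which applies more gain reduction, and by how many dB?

B, by 12.9 dB

A: GR = 21 − 21/6 = 17.5 dB.
B: GR = 32 − 32/20 = 30.4 dB.
B reduces 12.9 dB more.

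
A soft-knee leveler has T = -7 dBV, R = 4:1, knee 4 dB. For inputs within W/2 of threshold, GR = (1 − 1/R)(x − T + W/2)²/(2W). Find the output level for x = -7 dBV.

x − T + W/2 = -7 − (-7) + 2 = 2.
GR = (1 − 1/4) × 2² / 8 = 0.75 × 4 / 8 = 0.375 dB.
Output = -7 − 0.375 = -7.375 dBV.

-7.375 dBV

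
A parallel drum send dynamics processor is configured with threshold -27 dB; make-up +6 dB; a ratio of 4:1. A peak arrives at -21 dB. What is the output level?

The input is 6 dB above the -27 dB threshold.
4:1 compression reduces that to 6/4 = 1.5 dB over.
Output = -27 + 1.5 = -25.5 dB; make-up adds 6 dB, giving -19.5 dB.

-19.5 dB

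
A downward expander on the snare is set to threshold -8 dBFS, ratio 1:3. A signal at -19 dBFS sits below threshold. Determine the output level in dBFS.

The input is 11 dB below the -8 dBFS threshold.
A 1:3 expander multiplies undershoot by 3: 11 × 3 = 33 dB below threshold.
Output = -8 − 33 = -41 dBFS.

-41 dBFS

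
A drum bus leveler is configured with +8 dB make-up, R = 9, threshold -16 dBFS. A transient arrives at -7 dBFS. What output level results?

-7 dBFS sits 9 dB over threshold.
The 9 dB excess becomes 1 dB after 9:1 reduction.
That puts the output at -15 dBFS; make-up adds 8 dB, giving -7 dBFS.

-7 dBFS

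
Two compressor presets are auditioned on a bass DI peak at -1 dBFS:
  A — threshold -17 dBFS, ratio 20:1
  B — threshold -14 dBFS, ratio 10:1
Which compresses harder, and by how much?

A, by 3.5 dB

A: GR = 16 − 16/20 = 15.2 dB.
B: GR = 13 − 13/10 = 11.7 dB.
A reduces 3.5 dB more.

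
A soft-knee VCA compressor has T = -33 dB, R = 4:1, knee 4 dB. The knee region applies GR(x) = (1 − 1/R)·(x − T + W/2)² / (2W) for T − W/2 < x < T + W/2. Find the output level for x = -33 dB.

-33.375 dB

x − T + W/2 = -33 − (-33) + 2 = 2.
GR = (1 − 1/4) × 2² / 8 = 0.75 × 4 / 8 = 0.375 dB.
Output = -33 − 0.375 = -33.375 dB.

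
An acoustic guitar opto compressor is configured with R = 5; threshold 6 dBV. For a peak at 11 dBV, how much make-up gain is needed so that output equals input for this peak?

4 dB

Without make-up, output = threshold + overshoot/5 = 6 + 1 = 7 dBV.
Gap to target: 4 dB.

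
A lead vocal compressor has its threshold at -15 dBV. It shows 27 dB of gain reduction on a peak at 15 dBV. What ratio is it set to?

10:1

Input overshoot = 15 − (-15) = 30 dB.
Output overshoot = 30 − 27 = 3 dB.
Ratio = input overshoot / output overshoot = 30 / 3 = 10.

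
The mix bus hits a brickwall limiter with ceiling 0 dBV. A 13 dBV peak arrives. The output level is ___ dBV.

At ∞:1, everything above 0 dBV is held at the ceiling.

0 dBV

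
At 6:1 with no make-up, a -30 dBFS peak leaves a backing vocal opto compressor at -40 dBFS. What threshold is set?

Let T be the threshold. Output overshoot = (input overshoot)/R, so -40 − T = (-30 − T)/6.
6·(-40 − T) = -30 − T → 5·T = -240 − (-30) = -210.
T = -210/5 = -42 dBFS.

-42 dBFS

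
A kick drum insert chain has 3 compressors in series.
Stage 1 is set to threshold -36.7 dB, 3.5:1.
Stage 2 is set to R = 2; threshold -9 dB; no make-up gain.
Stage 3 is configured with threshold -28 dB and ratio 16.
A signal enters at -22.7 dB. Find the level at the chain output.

Stage 1: -22.7 dB is 14 dB over -36.7 dB; at 3.5:1 that becomes 4 dB over, giving -32.7 dB.
Stage 2: below threshold (-32.7 ≤ -9); passes unchanged; output -32.7 dB.
Stage 3: -32.7 dB is at or below the -28 dB threshold — no compression; output -32.7 dB.

-32.7 dB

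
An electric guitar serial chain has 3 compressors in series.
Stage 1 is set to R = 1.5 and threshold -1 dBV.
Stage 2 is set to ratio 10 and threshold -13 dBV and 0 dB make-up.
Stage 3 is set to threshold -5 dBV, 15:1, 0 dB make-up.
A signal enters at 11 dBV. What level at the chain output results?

Stage 1: 11 dBV is 12 dB over -1 dBV; at 1.5:1 that becomes 8 dB over, giving 7 dBV.
Stage 2: overshoot 20 dB → 20/10 = 2 dB → -11 dBV.
Stage 3: -11 dBV is at or below the -5 dBV threshold — no compression; output -11 dBV.

-11 dBV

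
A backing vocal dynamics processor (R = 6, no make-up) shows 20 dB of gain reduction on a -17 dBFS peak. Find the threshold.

-41 dBFS

Let T be the threshold. Output overshoot = (input overshoot)/R, so -37 − T = (-17 − T)/6.
6·(-37 − T) = -17 − T → 5·T = -222 − (-17) = -205.
T = -205/5 = -41 dBFS.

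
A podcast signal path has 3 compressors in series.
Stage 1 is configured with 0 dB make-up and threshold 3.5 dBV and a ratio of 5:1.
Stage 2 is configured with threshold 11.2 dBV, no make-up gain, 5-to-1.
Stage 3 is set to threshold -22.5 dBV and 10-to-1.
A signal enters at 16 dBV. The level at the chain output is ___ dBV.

-19.65 dBV

Stage 1: overshoot 12.5 dB → 12.5/5 = 2.5 dB → 6 dBV.
Stage 2: 6 dBV is at or below the 11.2 dBV threshold — no compression; output 6 dBV.
Stage 3: 28.5 dB above -22.5 dBV, reduced 10:1 to 2.85 dB above → -19.65 dBV.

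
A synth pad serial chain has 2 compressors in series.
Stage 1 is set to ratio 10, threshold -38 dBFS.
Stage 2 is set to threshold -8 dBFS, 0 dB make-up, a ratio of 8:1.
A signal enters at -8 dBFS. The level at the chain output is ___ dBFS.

-35 dBFS

Stage 1: overshoot 30 dB → 30/10 = 3 dB → -35 dBFS.
Stage 2: below threshold (-35 ≤ -8); passes unchanged; output -35 dBFS.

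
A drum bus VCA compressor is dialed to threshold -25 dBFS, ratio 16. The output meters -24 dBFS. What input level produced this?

That's 1 dB above the -25 dBFS threshold.
Undo the ratio: input overshoot = 1 × 16 = 16 dB, giving input = -9 dBFS.

-9 dBFS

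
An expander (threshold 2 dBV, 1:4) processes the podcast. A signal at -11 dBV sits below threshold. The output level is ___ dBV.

The input is 13 dB below the 2 dBV threshold.
A 1:4 expander multiplies undershoot by 4: 13 × 4 = 52 dB below threshold.
Output = 2 − 52 = -50 dBV.

-50 dBV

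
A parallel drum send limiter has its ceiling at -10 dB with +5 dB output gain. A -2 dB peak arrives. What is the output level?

-5 dB

At ∞:1, everything above -10 dB is held at the ceiling.
Output gain then adds 5 dB: -10 + 5 = -5 dB.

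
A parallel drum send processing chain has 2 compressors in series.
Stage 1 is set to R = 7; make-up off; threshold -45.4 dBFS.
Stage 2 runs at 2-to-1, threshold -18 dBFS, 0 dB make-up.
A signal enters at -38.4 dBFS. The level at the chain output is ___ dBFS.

-44.4 dBFS

Stage 1: -38.4 dBFS is 7 dB over -45.4 dBFS; at 7:1 that becomes 1 dB over, giving -44.4 dBFS.
Stage 2: -44.4 dBFS ≤ -18 dBFS, so stage 2 doesn't engage; output -44.4 dBFS.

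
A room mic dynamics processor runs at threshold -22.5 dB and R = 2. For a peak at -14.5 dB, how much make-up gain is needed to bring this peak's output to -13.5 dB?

The peak compresses to -22.5 + 8/2 = -18.5 dB.
To reach -13.5 dB requires -13.5 − (-18.5) = 5 dB of make-up.

5 dB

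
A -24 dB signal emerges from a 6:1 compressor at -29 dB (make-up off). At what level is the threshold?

-30 dB

Let T be the threshold. Output overshoot = (input overshoot)/R, so -29 − T = (-24 − T)/6.
6·(-29 − T) = -24 − T → 5·T = -174 − (-24) = -150.
T = -150/5 = -30 dB.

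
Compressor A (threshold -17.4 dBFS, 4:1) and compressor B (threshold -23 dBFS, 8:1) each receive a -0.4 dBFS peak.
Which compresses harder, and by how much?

B, by 7.025 dB

A: GR = 17 − 17/4 = 12.75 dB.
B: GR = 22.6 − 22.6/8 = 19.775 dB.
B applies 7.025 dB more gain reduction.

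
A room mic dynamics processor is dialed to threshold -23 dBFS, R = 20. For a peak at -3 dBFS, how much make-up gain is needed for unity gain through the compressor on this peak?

19 dB

The peak compresses to -23 + 20/20 = -22 dBFS.
To reach -3 dBFS requires -3 − (-22) = 19 dB of make-up.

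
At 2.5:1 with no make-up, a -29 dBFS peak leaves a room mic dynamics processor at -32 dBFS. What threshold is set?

Gain reduction = -29 − (-32) = 3 dB; output overshoot = GR / (R − 1) = 3 / 1.5 = 2 dB.
Threshold = output − output overshoot = -32 − 2 = -34 dBFS.

-34 dBFS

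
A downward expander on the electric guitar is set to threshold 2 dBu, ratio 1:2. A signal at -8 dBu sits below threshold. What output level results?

-18 dBu

Below threshold, a 1:2 expander applies gain = (2−1)×(T − x) of attenuation.
(2−1) × 10 = 10 dB, so output = -8 − 10 = -18 dBu.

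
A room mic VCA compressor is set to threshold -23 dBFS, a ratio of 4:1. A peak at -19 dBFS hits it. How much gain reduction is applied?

-19 dBFS exceeds the threshold by 4 dB.
After 4:1 compression the overshoot becomes 4/4 = 1 dB.
GR = overshoot in − overshoot out = 4 − 1 = 3 dB.

3 dB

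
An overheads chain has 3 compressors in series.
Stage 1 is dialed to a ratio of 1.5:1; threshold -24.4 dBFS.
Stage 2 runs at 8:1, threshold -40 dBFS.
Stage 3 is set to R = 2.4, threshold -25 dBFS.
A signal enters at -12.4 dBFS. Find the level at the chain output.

Stage 1: 12 dB above -24.4 dBFS, reduced 1.5:1 to 8 dB above → -16.4 dBFS.
Stage 2: 23.6 dB above -40 dBFS, reduced 8:1 to 2.95 dB above → -37.05 dBFS.
Stage 3: below threshold (-37.05 ≤ -25); passes unchanged; output -37.05 dBFS.

-37.05 dBFS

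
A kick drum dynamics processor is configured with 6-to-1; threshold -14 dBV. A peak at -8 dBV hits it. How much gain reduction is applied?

Overshoot = -8 − (-14) = 6 dB.
After 6:1 compression the overshoot becomes 6/6 = 1 dB.
So the signal is attenuated by 6 − 1 = 5 dB.

5 dB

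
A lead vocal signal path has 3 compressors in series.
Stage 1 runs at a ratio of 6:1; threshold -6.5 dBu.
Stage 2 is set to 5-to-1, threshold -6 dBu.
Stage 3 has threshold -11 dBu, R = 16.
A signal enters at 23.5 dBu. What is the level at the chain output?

-10.63125 dBu

Stage 1: 30 dB above -6.5 dBu, reduced 6:1 to 5 dB above → -1.5 dBu.
Stage 2: -1.5 dBu is 4.5 dB over -6 dBu; at 5:1 that becomes 0.9 dB over, giving -5.1 dBu.
Stage 3: overshoot 5.9 dB → 5.9/16 = 0.36875 dB → -10.63125 dBu.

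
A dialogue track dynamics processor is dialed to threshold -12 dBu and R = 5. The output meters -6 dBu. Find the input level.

Post-compression overshoot = -6 − (-12) = 6 dB.
Undo the ratio: input overshoot = 6 × 5 = 30 dB, giving input = 18 dBu.

18 dBu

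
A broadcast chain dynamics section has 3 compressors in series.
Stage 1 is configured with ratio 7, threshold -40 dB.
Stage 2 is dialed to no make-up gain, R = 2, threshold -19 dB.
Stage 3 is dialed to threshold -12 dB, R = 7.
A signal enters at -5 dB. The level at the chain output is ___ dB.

-35 dB

Stage 1: overshoot 35 dB → 35/7 = 5 dB → -35 dB.
Stage 2: below threshold (-35 ≤ -19); passes unchanged; output -35 dB.
Stage 3: -35 dB ≤ -12 dB, so stage 3 doesn't engage; output -35 dB.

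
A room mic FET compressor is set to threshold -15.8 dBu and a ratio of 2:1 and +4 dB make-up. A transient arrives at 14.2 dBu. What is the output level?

3.2 dBu

Overshoot: 14.2 − (-15.8) = 30 dB.
2:1 compression reduces that to 30/2 = 15 dB over.
So the level is -15.8 + 15 = -0.8 dBu; make-up adds 4 dB, giving 3.2 dBu.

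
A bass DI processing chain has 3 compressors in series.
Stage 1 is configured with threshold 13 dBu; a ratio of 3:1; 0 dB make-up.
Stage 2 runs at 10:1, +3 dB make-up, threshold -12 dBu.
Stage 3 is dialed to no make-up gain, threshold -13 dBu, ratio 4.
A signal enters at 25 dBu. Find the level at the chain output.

-11.275 dBu

Stage 1: 12 dB above 13 dBu, reduced 3:1 to 4 dB above → 17 dBu.
Stage 2: 29 dB above -12 dBu, reduced 10:1 to 2.9 dB above → -9.1 dBu; +3 dB make-up → -6.1 dBu.
Stage 3: 6.9 dB above -13 dBu, reduced 4:1 to 1.725 dB above → -11.275 dBu.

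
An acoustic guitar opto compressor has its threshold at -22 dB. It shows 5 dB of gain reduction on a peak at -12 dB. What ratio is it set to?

2:1

Input overshoot = -12 − (-22) = 10 dB.
Output overshoot = 10 − 5 = 5 dB.
Ratio = input overshoot / output overshoot = 10 / 5 = 2.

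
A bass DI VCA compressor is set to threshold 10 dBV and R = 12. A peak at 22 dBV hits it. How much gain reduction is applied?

11 dB

22 dBV exceeds the threshold by 12 dB.
A 12:1 ratio leaves 1 dB of that excess.
Gain reduction = 12 − 1 = 11 dB.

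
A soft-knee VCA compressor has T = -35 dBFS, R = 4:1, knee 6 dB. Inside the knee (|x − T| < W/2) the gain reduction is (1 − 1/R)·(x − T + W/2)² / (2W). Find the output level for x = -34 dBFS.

-35 dBFS

x − T + W/2 = -34 − (-35) + 3 = 4.
GR = (1 − 1/4) × 4² / 12 = 0.75 × 16 / 12 = 1 dB.
Output = -34 − 1 = -35 dBFS.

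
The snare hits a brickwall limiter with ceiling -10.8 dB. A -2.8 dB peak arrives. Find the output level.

The limiter clamps the peak to its -10.8 dB ceiling.

-10.8 dB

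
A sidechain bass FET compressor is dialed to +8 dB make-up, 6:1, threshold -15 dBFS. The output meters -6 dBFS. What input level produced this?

Before make-up, the level was -6 − 8 = -14 dBFS.
The compressed level sits -14 − (-15) = 1 dB over threshold.
Before 6:1 compression the overshoot was 1 × 6 = 6 dB, so input = -15 + 6 = -9 dBFS.

-9 dBFS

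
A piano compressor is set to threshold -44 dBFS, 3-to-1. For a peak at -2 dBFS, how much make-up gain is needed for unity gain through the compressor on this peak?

Overshoot 42 dB → 42/3 = 14 dB after compression, so the compressed level is -44 + 14 = -30 dBFS.
Make-up = target − compressed = -2 − (-30) = 28 dB.

28 dB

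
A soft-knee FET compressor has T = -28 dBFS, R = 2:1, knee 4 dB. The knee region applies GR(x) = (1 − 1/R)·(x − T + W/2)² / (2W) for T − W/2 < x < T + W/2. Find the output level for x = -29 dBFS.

-29.0625 dBFS

x − T + W/2 = -29 − (-28) + 2 = 1.
GR = (1 − 1/2) × 1² / 8 = 0.5 × 1 / 8 = 0.0625 dB.
Output = -29 − 0.0625 = -29.0625 dBFS.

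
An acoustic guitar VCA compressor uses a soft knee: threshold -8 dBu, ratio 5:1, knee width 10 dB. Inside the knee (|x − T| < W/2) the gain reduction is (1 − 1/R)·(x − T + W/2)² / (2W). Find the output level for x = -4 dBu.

x − T + W/2 = -4 − (-8) + 5 = 9.
GR = (1 − 1/5) × 9² / 20 = 0.8 × 81 / 20 = 3.24 dB.
Output = -4 − 3.24 = -7.24 dBu.

-7.24 dBu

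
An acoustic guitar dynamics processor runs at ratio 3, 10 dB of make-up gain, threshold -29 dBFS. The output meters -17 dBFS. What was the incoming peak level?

Stripping the +10 dB make-up gives -27 dBFS at the gain stage.
The compressed level sits -27 − (-29) = 2 dB over threshold.
Undo the ratio: input overshoot = 2 × 3 = 6 dB, giving input = -23 dBFS.

-23 dBFS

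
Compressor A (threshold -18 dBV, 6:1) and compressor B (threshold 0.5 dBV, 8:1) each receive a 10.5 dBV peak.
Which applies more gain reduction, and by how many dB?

A: 28.5 dB over, compressed to 4.75 dB over, so 23.75 dB of GR.
B: 10 dB over, compressed to 1.25 dB over, so 8.75 dB of GR.
A applies 15 dB more gain reduction.

A, by 15 dB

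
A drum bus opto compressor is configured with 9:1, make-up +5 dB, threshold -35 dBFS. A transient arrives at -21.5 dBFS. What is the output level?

-28.5 dBFS

-21.5 dBFS sits 13.5 dB over threshold.
9:1 compression reduces that to 13.5/9 = 1.5 dB over.
That puts the output at -33.5 dBFS; make-up adds 5 dB, giving -28.5 dBFS.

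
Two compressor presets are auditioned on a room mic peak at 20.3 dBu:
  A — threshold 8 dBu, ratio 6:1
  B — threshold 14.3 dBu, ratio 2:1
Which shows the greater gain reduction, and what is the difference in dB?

A: overshoot 12.3 dB → output overshoot 2.05 dB → GR 10.25 dB.
B: overshoot 6 dB → output overshoot 3 dB → GR 3 dB.
A applies 7.25 dB more gain reduction.

A, by 7.25 dB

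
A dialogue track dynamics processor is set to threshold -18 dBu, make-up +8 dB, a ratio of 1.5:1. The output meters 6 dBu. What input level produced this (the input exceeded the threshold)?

6 dBu

Stripping the +8 dB make-up gives -2 dBu at the gain stage.
The compressed level sits -2 − (-18) = 16 dB over threshold.
Input overshoot = R × output overshoot = 24 dB → input = -18 + 24 = 6 dBu.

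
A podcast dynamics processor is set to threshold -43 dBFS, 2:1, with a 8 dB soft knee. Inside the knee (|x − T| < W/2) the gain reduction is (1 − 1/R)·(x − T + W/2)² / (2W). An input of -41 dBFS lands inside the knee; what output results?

-42.125 dBFS

x − T + W/2 = -41 − (-43) + 4 = 6.
GR = (1 − 1/2) × 6² / 16 = 0.5 × 36 / 16 = 1.125 dB.
Output = -41 − 1.125 = -42.125 dBFS.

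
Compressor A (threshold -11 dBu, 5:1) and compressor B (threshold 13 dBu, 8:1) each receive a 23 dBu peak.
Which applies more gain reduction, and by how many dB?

A: GR = 34 − 34/5 = 27.2 dB.
B: GR = 10 − 10/8 = 8.75 dB.
Difference: 18.45 dB in favour of A.

A, by 18.45 dB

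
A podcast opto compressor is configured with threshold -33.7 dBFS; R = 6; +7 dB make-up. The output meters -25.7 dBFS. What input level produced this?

-27.7 dBFS

Remove make-up: -25.7 − 7 = -32.7 dBFS.
Post-compression overshoot = -32.7 − (-33.7) = 1 dB.
Before 6:1 compression the overshoot was 1 × 6 = 6 dB, so input = -33.7 + 6 = -27.7 dBFS.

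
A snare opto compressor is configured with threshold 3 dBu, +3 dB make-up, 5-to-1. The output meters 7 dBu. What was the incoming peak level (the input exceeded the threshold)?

Before make-up, the level was 7 − 3 = 4 dBu.
Post-compression overshoot = 4 − 3 = 1 dB.
Undo the ratio: input overshoot = 1 × 5 = 5 dB, giving input = 8 dBu.

8 dBu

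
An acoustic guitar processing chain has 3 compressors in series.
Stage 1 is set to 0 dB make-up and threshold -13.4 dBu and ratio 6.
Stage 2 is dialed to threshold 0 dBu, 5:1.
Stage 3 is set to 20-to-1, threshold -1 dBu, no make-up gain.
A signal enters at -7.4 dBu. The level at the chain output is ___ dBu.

-12.4 dBu

Stage 1: 6 dB above -13.4 dBu, reduced 6:1 to 1 dB above → -12.4 dBu.
Stage 2: below threshold (-12.4 ≤ 0); passes unchanged; output -12.4 dBu.
Stage 3: below threshold (-12.4 ≤ -1); passes unchanged; output -12.4 dBu.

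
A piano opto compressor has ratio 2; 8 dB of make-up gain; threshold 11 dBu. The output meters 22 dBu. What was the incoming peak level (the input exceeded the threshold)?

Stripping the +8 dB make-up gives 14 dBu at the gain stage.
That's 3 dB above the 11 dBu threshold.
Undo the ratio: input overshoot = 3 × 2 = 6 dB, giving input = 17 dBu.

17 dBu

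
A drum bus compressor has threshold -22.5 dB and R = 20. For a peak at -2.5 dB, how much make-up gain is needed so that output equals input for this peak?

The peak compresses to -22.5 + 20/20 = -21.5 dB.
To reach -2.5 dB requires -2.5 − (-21.5) = 19 dB of make-up.

19 dB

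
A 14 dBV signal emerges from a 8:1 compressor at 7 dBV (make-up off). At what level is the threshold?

6 dBV

Gain reduction = 14 − 7 = 7 dB; output overshoot = GR / (R − 1) = 7 / 7 = 1 dB.
Threshold = output − output overshoot = 7 − 1 = 6 dBV.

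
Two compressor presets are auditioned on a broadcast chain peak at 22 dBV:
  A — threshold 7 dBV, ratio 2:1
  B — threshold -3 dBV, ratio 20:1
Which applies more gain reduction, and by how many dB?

B, by 16.25 dB

A: overshoot 15 dB → output overshoot 7.5 dB → GR 7.5 dB.
B: overshoot 25 dB → output overshoot 1.25 dB → GR 23.75 dB.
Difference: 16.25 dB in favour of B.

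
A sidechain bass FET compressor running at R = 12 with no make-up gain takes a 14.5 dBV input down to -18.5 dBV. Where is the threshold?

Let T be the threshold. Output overshoot = (input overshoot)/R, so -18.5 − T = (14.5 − T)/12.
12·(-18.5 − T) = 14.5 − T → 11·T = -222 − 14.5 = -236.5.
T = -236.5/11 = -21.5 dBV.

-21.5 dBV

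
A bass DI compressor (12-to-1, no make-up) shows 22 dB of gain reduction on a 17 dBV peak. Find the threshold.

Input is 24 dB above T (since output overshoot × R = input overshoot: (-5 − T)·12 = 17 − T gives T = -7 dBV).
Check: -7 + (17 − (-7))/12 = -7 + 2 = -5 dBV. ✓

-7 dBV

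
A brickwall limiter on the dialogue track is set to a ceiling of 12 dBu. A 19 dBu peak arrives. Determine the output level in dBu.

A brickwall limiter is an ∞:1 compressor: any input above the ceiling is clamped to 12 dBu.

12 dBu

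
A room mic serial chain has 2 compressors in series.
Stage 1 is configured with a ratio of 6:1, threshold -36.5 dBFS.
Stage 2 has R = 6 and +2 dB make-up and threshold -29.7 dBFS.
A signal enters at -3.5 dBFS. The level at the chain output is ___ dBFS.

-29 dBFS

Stage 1: -3.5 dBFS is 33 dB over -36.5 dBFS; at 6:1 that becomes 5.5 dB over, giving -31 dBFS.
Stage 2: -31 dBFS is at or below the -29.7 dBFS threshold — no compression; make-up brings it to -29 dBFS.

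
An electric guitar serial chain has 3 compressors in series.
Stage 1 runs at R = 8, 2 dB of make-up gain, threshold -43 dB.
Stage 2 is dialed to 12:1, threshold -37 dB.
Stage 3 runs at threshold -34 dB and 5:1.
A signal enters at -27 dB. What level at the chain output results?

Stage 1: -27 dB is 16 dB over -43 dB; at 8:1 that becomes 2 dB over, giving -41 dB; +2 dB make-up → -39 dB.
Stage 2: -39 dB is at or below the -37 dB threshold — no compression; output -39 dB.
Stage 3: -39 dB is at or below the -34 dB threshold — no compression; output -39 dB.

-39 dB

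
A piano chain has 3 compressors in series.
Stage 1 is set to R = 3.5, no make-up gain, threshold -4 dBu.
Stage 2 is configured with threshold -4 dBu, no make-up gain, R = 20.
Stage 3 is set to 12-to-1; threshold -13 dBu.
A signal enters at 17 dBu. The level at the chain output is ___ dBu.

-12.225 dBu

Stage 1: 17 dBu is 21 dB over -4 dBu; at 3.5:1 that becomes 6 dB over, giving 2 dBu.
Stage 2: 2 dBu is 6 dB over -4 dBu; at 20:1 that becomes 0.3 dB over, giving -3.7 dBu.
Stage 3: 9.3 dB above -13 dBu, reduced 12:1 to 0.775 dB above → -12.225 dBu.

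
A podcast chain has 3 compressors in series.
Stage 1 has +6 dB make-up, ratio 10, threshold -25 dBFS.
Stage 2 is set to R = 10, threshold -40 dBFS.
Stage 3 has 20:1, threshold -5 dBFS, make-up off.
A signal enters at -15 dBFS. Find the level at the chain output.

Stage 1: overshoot 10 dB → 10/10 = 1 dB → -24 dBFS; +6 dB make-up → -18 dBFS.
Stage 2: -18 dBFS is 22 dB over -40 dBFS; at 10:1 that becomes 2.2 dB over, giving -37.8 dBFS.
Stage 3: -37.8 dBFS is at or below the -5 dBFS threshold — no compression; output -37.8 dBFS.

-37.8 dBFS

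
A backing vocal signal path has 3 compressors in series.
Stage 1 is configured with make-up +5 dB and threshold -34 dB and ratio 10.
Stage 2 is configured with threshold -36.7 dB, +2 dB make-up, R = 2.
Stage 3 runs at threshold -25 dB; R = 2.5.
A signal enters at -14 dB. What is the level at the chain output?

Stage 1: 20 dB above -34 dB, reduced 10:1 to 2 dB above → -32 dB; +5 dB make-up → -27 dB.
Stage 2: overshoot 9.7 dB → 9.7/2 = 4.85 dB → -31.85 dB; +2 dB make-up → -29.85 dB.
Stage 3: -29.85 dB is at or below the -25 dB threshold — no compression; output -29.85 dB.

-29.85 dB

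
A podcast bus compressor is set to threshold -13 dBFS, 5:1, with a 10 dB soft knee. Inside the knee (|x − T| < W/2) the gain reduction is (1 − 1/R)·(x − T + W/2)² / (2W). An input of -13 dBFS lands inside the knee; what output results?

-14 dBFS

x − T + W/2 = -13 − (-13) + 5 = 5.
GR = (1 − 1/5) × 5² / 20 = 0.8 × 25 / 20 = 1 dB.
Output = -13 − 1 = -14 dBFS.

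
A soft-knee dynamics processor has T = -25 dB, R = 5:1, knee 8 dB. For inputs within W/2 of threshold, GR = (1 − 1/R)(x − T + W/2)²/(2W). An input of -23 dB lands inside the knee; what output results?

-24.8 dB

x − T + W/2 = -23 − (-25) + 4 = 6.
GR = (1 − 1/5) × 6² / 16 = 0.8 × 36 / 16 = 1.8 dB.
Output = -23 − 1.8 = -24.8 dB.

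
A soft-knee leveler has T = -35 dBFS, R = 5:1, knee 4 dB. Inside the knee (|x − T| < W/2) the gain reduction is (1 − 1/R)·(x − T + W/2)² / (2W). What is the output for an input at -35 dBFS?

-35.4 dBFS

x − T + W/2 = -35 − (-35) + 2 = 2.
GR = (1 − 1/5) × 2² / 8 = 0.8 × 4 / 8 = 0.4 dB.
Output = -35 − 0.4 = -35.4 dBFS.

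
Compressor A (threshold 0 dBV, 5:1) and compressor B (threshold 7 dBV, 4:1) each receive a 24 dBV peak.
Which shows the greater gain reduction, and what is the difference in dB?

A, by 6.45 dB

A: GR = 24 − 24/5 = 19.2 dB.
B: GR = 17 − 17/4 = 12.75 dB.
A reduces 6.45 dB more.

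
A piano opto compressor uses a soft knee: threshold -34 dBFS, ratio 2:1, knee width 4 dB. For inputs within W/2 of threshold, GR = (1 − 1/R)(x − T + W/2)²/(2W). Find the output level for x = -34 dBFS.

x − T + W/2 = -34 − (-34) + 2 = 2.
GR = (1 − 1/2) × 2² / 8 = 0.5 × 4 / 8 = 0.25 dB.
Output = -34 − 0.25 = -34.25 dBFS.

-34.25 dBFS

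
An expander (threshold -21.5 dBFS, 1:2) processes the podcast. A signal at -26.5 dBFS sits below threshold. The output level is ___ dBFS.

-31.5 dBFS

Below threshold, a 1:2 expander applies gain = (2−1)×(T − x) of attenuation.
(2−1) × 5 = 5 dB, so output = -26.5 − 5 = -31.5 dBFS.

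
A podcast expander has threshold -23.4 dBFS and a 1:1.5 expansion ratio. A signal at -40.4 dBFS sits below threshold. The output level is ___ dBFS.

-48.9 dBFS

Below threshold, a 1:1.5 expander applies gain = (1.5−1)×(T − x) of attenuation.
(1.5−1) × 17 = 8.5 dB, so output = -40.4 − 8.5 = -48.9 dBFS.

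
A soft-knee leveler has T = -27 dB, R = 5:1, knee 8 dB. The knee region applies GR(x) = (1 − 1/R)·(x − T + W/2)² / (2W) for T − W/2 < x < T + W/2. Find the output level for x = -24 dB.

-26.45 dB

x − T + W/2 = -24 − (-27) + 4 = 7.
GR = (1 − 1/5) × 7² / 16 = 0.8 × 49 / 16 = 2.45 dB.
Output = -24 − 2.45 = -26.45 dB.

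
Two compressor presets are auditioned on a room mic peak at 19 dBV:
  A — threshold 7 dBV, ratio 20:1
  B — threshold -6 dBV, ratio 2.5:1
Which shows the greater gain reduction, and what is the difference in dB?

B, by 3.6 dB

A: GR = 12 − 12/20 = 11.4 dB.
B: GR = 25 − 25/2.5 = 15 dB.
Difference: 3.6 dB in favour of B.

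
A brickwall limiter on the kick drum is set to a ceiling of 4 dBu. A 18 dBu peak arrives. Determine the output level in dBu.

4 dBu

At ∞:1, everything above 4 dBu is held at the ceiling.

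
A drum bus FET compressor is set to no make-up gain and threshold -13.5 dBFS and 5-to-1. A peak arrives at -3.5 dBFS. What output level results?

Overshoot: -3.5 − (-13.5) = 10 dB.
The 10 dB excess becomes 2 dB after 5:1 reduction.
Output = -13.5 + 2 = -11.5 dBFS.

-11.5 dBFS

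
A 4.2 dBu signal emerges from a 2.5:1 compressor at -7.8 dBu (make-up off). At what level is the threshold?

-15.8 dBu

Let T be the threshold. Output overshoot = (input overshoot)/R, so -7.8 − T = (4.2 − T)/2.5.
2.5·(-7.8 − T) = 4.2 − T → 1.5·T = -19.5 − 4.2 = -23.7.
T = -23.7/1.5 = -15.8 dBu.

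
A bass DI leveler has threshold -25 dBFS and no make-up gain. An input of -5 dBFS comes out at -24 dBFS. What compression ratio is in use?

Input overshoot = -5 − (-25) = 20 dB; output overshoot = -24 − (-25) = 1 dB.
Ratio = 20 / 1 = 20.

20:1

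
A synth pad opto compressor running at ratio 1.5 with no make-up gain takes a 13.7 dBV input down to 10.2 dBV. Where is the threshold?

3.2 dBV

Input is 10.5 dB above T (since output overshoot × R = input overshoot: (10.2 − T)·1.5 = 13.7 − T gives T = 3.2 dBV).
Check: 3.2 + (13.7 − 3.2)/1.5 = 3.2 + 7 = 10.2 dBV. ✓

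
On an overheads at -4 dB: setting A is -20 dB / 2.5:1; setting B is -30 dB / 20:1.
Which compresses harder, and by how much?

A: GR = 16 − 16/2.5 = 9.6 dB.
B: GR = 26 − 26/20 = 24.7 dB.
B reduces 15.1 dB more.

B, by 15.1 dB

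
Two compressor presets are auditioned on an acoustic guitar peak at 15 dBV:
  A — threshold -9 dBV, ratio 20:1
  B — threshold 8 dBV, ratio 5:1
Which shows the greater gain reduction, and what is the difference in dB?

A, by 17.2 dB

A: GR = 24 − 24/20 = 22.8 dB.
B: GR = 7 − 7/5 = 5.6 dB.
A reduces 17.2 dB more.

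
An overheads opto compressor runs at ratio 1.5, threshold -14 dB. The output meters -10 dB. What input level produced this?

That's 4 dB above the -14 dB threshold.
Before 1.5:1 compression the overshoot was 4 × 1.5 = 6 dB, so input = -14 + 6 = -8 dB.

-8 dB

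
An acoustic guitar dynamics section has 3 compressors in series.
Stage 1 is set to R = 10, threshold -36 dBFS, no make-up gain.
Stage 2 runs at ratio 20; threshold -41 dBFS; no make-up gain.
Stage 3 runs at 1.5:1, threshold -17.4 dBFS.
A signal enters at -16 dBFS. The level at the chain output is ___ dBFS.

-40.65 dBFS

Stage 1: -16 dBFS is 20 dB over -36 dBFS; at 10:1 that becomes 2 dB over, giving -34 dBFS.
Stage 2: 7 dB above -41 dBFS, reduced 20:1 to 0.35 dB above → -40.65 dBFS.
Stage 3: -40.65 dBFS is at or below the -17.4 dBFS threshold — no compression; output -40.65 dBFS.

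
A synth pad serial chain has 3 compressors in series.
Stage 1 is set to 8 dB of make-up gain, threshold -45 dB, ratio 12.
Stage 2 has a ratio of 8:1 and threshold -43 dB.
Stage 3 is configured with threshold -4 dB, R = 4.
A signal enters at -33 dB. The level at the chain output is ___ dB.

-42.125 dB

Stage 1: -33 dB is 12 dB over -45 dB; at 12:1 that becomes 1 dB over, giving -44 dB; +8 dB make-up → -36 dB.
Stage 2: -36 dB is 7 dB over -43 dB; at 8:1 that becomes 0.875 dB over, giving -42.125 dB.
Stage 3: -42.125 dB is at or below the -4 dB threshold — no compression; output -42.125 dB.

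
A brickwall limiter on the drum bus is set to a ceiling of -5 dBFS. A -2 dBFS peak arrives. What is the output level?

At ∞:1, everything above -5 dBFS is held at the ceiling.

-5 dBFS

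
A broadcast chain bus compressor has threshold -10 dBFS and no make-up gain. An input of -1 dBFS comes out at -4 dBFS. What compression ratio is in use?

1.5:1

Input overshoot = -1 − (-10) = 9 dB; output overshoot = -4 − (-10) = 6 dB.
Ratio = 9 / 6 = 1.5.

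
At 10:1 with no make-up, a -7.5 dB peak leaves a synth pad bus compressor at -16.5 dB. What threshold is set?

Gain reduction = -7.5 − (-16.5) = 9 dB; output overshoot = GR / (R − 1) = 9 / 9 = 1 dB.
Threshold = output − output overshoot = -16.5 − 1 = -17.5 dB.

-17.5 dB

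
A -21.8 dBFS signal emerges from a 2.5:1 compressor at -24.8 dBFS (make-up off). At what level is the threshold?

-26.8 dBFS

Input is 5 dB above T (since output overshoot × R = input overshoot: (-24.8 − T)·2.5 = -21.8 − T gives T = -26.8 dBFS).
Check: -26.8 + (-21.8 − (-26.8))/2.5 = -26.8 + 2 = -24.8 dBFS. ✓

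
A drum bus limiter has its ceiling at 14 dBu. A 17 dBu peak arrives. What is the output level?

14 dBu

At ∞:1, everything above 14 dBu is held at the ceiling.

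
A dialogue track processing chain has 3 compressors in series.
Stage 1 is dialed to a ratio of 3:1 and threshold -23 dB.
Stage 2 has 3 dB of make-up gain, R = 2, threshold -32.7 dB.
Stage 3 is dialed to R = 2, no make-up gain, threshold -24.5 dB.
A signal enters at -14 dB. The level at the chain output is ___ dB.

Stage 1: 9 dB above -23 dB, reduced 3:1 to 3 dB above → -20 dB.
Stage 2: -20 dB is 12.7 dB over -32.7 dB; at 2:1 that becomes 6.35 dB over, giving -26.35 dB; +3 dB make-up → -23.35 dB.
Stage 3: -23.35 dB is 1.15 dB over -24.5 dB; at 2:1 that becomes 0.575 dB over, giving -23.925 dB.

-23.925 dB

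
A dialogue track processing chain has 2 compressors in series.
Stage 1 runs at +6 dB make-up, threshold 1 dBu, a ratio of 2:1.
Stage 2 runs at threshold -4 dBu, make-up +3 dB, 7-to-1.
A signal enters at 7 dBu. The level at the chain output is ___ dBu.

Stage 1: 7 dBu is 6 dB over 1 dBu; at 2:1 that becomes 3 dB over, giving 4 dBu; +6 dB make-up → 10 dBu.
Stage 2: overshoot 14 dB → 14/7 = 2 dB → -2 dBu; +3 dB make-up → 1 dBu.

1 dBu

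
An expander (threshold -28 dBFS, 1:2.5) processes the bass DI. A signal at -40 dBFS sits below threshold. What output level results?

Below threshold, a 1:2.5 expander applies gain = (2.5−1)×(T − x) of attenuation.
(2.5−1) × 12 = 18 dB, so output = -40 − 18 = -58 dBFS.

-58 dBFS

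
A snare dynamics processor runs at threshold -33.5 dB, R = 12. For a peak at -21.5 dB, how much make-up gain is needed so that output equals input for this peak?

The peak compresses to -33.5 + 12/12 = -32.5 dB.
To reach -21.5 dB requires -21.5 − (-32.5) = 11 dB of make-up.

11 dB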